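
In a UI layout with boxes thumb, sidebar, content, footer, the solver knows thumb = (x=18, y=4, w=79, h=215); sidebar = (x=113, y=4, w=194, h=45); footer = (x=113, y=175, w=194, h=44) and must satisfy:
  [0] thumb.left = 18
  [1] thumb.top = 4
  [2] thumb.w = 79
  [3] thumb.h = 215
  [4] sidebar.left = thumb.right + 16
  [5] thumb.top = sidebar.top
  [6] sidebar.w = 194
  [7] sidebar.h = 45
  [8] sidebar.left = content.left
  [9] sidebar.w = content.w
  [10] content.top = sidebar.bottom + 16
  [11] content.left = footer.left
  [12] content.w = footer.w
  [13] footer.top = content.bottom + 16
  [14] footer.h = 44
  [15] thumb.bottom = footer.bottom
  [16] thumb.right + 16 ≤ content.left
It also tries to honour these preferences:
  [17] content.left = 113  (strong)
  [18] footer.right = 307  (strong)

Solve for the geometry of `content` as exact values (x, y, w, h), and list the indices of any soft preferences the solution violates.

content = (x=113, y=65, w=194, h=94)
violated soft preferences: none

1. content.x = 113  [sidebar.left = content.left]
2. content.w = 194  [sidebar.w = content.w]
3. content.y = 65  [content.top = sidebar.bottom + 16]
4. content.h = 94  [footer.top = content.bottom + 16]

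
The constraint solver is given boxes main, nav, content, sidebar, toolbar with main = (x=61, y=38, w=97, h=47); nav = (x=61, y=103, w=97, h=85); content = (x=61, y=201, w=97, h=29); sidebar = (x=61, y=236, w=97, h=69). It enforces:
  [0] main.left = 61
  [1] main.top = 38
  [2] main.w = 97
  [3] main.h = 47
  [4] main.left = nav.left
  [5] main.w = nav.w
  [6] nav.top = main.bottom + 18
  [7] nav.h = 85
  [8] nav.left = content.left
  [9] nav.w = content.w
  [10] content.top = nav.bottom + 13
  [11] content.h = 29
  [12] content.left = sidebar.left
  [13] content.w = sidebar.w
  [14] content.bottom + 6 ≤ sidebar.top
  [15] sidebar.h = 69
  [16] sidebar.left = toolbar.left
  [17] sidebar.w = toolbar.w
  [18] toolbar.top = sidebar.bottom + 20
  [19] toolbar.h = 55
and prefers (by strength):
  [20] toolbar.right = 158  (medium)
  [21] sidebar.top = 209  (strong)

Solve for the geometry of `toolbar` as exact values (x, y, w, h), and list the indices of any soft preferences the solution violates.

1. toolbar.x = 61  [sidebar.left = toolbar.left]
2. toolbar.w = 97  [sidebar.w = toolbar.w]
3. toolbar.y = 325  [toolbar.top = sidebar.bottom + 20]
4. toolbar.h = 55  [toolbar.h = 55]

toolbar = (x=61, y=325, w=97, h=55)
violated soft preferences: 21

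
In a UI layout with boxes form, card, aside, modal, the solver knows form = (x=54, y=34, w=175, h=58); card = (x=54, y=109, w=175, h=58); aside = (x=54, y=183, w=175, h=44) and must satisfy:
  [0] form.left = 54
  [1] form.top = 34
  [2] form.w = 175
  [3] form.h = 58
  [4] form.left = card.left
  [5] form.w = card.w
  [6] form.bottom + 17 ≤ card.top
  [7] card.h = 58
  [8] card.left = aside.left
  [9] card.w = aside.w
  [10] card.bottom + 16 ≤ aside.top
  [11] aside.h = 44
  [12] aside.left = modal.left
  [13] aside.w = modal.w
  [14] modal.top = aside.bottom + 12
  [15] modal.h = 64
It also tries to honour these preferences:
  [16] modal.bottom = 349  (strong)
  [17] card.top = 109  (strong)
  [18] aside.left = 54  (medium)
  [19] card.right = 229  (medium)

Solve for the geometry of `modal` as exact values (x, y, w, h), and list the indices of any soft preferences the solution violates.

modal = (x=54, y=239, w=175, h=64)
violated soft preferences: 16

1. modal.x = 54  [aside.left = modal.left]
2. modal.w = 175  [aside.w = modal.w]
3. modal.y = 239  [modal.top = aside.bottom + 12]
4. modal.h = 64  [modal.h = 64]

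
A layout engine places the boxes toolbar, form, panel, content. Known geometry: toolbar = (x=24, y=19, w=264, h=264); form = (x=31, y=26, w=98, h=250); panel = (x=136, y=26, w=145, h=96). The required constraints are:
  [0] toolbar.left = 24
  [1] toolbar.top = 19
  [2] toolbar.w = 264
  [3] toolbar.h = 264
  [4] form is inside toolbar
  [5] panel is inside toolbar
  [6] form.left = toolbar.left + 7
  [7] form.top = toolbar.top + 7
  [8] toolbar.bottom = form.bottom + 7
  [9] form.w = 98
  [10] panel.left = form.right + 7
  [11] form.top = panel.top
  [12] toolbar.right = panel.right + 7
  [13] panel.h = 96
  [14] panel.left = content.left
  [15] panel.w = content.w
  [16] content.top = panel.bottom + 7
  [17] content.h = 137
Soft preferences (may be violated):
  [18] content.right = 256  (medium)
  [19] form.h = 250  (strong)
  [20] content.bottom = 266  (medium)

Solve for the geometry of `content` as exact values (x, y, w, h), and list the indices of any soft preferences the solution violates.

1. content.x = 136  [panel.left = content.left]
2. content.w = 145  [panel.w = content.w]
3. content.y = 129  [content.top = panel.bottom + 7]
4. content.h = 137  [content.h = 137]

content = (x=136, y=129, w=145, h=137)
violated soft preferences: 18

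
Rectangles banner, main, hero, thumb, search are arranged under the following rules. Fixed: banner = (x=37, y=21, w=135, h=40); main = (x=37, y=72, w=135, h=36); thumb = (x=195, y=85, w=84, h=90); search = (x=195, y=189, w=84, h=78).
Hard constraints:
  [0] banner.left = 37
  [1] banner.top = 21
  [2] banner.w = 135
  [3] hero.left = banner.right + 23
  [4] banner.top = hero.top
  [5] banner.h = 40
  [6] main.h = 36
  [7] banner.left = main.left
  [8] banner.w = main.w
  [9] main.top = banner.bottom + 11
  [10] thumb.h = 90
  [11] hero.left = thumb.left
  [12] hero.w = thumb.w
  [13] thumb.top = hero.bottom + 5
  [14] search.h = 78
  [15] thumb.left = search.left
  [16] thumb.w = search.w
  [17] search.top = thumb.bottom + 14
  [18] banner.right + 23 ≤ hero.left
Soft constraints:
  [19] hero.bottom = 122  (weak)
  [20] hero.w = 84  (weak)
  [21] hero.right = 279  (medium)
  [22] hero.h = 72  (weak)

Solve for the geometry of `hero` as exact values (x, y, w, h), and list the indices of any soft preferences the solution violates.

hero = (x=195, y=21, w=84, h=59)
violated soft preferences: 19, 22

1. hero.x = 195  [hero.left = banner.right + 23]
2. hero.y = 21  [banner.top = hero.top]
3. hero.w = 84  [hero.w = thumb.w]
4. hero.h = 59  [thumb.top = hero.bottom + 5]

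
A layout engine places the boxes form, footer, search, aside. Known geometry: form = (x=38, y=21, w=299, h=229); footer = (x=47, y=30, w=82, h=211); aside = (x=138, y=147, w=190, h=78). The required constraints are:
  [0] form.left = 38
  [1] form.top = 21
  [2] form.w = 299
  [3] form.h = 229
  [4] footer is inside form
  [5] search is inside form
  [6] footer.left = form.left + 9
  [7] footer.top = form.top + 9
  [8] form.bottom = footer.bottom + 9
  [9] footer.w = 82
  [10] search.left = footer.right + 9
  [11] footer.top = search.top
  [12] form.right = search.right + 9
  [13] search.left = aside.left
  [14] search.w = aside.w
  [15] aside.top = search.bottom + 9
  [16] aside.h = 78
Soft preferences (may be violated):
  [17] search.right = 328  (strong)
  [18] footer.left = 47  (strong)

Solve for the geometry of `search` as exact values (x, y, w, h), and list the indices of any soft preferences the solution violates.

1. search.x = 138  [search.left = footer.right + 9]
2. search.y = 30  [footer.top = search.top]
3. search.w = 190  [form.right = search.right + 9]
4. search.h = 108  [aside.top = search.bottom + 9]

search = (x=138, y=30, w=190, h=108)
violated soft preferences: none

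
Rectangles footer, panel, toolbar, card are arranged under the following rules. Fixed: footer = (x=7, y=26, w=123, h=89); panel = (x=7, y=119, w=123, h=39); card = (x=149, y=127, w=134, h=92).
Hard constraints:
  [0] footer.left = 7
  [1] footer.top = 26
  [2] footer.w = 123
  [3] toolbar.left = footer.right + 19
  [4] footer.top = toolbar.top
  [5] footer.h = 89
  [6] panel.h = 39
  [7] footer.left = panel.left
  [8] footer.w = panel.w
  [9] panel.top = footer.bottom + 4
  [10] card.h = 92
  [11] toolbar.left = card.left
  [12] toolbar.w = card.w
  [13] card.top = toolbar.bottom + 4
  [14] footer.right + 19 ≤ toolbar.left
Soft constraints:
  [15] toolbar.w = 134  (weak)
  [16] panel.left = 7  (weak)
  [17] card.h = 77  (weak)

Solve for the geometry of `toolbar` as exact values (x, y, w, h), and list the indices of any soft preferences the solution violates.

toolbar = (x=149, y=26, w=134, h=97)
violated soft preferences: 17

1. toolbar.x = 149  [toolbar.left = footer.right + 19]
2. toolbar.y = 26  [footer.top = toolbar.top]
3. toolbar.w = 134  [toolbar.w = card.w]
4. toolbar.h = 97  [card.top = toolbar.bottom + 4]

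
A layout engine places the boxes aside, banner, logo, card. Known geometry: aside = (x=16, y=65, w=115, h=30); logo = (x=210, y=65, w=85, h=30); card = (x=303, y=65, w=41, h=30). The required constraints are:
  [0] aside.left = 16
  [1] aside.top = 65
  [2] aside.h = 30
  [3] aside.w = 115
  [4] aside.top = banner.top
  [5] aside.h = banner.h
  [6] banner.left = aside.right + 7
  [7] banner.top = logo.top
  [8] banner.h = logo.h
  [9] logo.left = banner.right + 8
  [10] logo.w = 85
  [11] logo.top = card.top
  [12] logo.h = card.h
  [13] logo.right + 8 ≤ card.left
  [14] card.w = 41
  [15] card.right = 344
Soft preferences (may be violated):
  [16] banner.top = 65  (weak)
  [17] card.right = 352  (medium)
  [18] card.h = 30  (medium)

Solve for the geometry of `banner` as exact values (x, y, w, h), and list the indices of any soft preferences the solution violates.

banner = (x=138, y=65, w=64, h=30)
violated soft preferences: 17

1. banner.y = 65  [aside.top = banner.top]
2. banner.h = 30  [aside.h = banner.h]
3. banner.x = 138  [banner.left = aside.right + 7]
4. banner.w = 64  [logo.left = banner.right + 8]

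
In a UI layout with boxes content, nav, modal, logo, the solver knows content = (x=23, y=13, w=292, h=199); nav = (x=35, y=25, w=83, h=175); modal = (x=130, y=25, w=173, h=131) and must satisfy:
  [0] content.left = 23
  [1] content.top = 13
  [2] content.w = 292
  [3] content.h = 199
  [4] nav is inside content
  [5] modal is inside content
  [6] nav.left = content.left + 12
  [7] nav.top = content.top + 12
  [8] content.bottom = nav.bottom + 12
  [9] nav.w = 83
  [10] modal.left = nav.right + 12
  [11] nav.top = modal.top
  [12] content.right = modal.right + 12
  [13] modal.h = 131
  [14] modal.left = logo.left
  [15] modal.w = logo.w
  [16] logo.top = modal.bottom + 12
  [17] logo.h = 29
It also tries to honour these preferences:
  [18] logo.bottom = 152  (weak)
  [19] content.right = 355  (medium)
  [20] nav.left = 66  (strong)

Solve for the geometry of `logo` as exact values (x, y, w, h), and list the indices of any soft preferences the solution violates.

logo = (x=130, y=168, w=173, h=29)
violated soft preferences: 18, 19, 20

1. logo.x = 130  [modal.left = logo.left]
2. logo.w = 173  [modal.w = logo.w]
3. logo.y = 168  [logo.top = modal.bottom + 12]
4. logo.h = 29  [logo.h = 29]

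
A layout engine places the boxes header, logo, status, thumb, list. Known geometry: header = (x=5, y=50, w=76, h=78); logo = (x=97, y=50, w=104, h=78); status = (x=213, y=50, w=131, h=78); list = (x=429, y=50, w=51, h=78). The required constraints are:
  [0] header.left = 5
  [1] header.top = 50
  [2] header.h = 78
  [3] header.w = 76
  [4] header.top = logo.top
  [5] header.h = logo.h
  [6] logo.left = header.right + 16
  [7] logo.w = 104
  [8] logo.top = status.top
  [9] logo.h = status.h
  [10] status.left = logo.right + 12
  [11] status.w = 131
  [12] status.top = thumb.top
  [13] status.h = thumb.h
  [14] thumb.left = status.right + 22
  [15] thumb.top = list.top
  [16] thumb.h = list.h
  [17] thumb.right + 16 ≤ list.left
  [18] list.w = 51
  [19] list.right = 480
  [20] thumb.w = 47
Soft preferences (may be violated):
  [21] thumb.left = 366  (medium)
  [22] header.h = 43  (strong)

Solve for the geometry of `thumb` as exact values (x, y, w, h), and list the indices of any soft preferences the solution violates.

1. thumb.y = 50  [status.top = thumb.top]
2. thumb.h = 78  [status.h = thumb.h]
3. thumb.x = 366  [thumb.left = status.right + 22]
4. thumb.w = 47  [thumb.w = 47]

thumb = (x=366, y=50, w=47, h=78)
violated soft preferences: 22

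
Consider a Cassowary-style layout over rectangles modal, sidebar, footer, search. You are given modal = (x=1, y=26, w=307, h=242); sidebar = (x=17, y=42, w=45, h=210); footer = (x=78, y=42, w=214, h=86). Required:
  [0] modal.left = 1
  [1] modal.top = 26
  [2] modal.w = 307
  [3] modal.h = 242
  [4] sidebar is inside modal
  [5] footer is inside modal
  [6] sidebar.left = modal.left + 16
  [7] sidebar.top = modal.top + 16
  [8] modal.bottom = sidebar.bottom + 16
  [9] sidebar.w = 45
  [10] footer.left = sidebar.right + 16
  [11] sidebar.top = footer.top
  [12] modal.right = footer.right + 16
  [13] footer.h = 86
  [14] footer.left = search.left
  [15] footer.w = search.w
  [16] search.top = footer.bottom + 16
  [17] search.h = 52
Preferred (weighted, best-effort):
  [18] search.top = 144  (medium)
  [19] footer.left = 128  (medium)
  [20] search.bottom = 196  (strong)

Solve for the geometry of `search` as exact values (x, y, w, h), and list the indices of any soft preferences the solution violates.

1. search.x = 78  [footer.left = search.left]
2. search.w = 214  [footer.w = search.w]
3. search.y = 144  [search.top = footer.bottom + 16]
4. search.h = 52  [search.h = 52]

search = (x=78, y=144, w=214, h=52)
violated soft preferences: 19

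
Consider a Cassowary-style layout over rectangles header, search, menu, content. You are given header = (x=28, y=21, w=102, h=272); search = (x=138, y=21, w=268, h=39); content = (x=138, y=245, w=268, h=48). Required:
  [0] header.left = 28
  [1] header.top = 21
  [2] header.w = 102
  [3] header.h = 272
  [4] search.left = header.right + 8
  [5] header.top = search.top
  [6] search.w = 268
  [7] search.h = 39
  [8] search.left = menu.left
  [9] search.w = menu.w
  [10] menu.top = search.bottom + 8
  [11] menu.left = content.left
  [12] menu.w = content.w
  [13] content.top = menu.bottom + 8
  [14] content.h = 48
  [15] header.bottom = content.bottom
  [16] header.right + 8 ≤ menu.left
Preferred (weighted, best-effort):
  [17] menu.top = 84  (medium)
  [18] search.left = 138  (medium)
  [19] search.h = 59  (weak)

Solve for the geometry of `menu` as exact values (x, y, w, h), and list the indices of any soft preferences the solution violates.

1. menu.x = 138  [search.left = menu.left]
2. menu.w = 268  [search.w = menu.w]
3. menu.y = 68  [menu.top = search.bottom + 8]
4. menu.h = 169  [content.top = menu.bottom + 8]

menu = (x=138, y=68, w=268, h=169)
violated soft preferences: 17, 19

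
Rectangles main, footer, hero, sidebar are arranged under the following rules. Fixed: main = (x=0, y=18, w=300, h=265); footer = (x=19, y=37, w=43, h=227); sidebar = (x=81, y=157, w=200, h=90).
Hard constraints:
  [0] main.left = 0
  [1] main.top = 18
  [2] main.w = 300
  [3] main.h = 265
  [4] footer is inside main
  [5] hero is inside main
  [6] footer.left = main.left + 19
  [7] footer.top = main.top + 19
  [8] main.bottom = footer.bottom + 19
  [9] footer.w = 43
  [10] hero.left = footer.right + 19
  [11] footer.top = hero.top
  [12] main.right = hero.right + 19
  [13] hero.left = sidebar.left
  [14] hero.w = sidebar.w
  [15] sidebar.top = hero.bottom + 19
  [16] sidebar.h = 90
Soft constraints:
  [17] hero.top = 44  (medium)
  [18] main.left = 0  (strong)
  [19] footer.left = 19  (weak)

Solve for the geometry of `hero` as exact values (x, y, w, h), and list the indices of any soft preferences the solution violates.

1. hero.x = 81  [hero.left = footer.right + 19]
2. hero.y = 37  [footer.top = hero.top]
3. hero.w = 200  [main.right = hero.right + 19]
4. hero.h = 101  [sidebar.top = hero.bottom + 19]

hero = (x=81, y=37, w=200, h=101)
violated soft preferences: 17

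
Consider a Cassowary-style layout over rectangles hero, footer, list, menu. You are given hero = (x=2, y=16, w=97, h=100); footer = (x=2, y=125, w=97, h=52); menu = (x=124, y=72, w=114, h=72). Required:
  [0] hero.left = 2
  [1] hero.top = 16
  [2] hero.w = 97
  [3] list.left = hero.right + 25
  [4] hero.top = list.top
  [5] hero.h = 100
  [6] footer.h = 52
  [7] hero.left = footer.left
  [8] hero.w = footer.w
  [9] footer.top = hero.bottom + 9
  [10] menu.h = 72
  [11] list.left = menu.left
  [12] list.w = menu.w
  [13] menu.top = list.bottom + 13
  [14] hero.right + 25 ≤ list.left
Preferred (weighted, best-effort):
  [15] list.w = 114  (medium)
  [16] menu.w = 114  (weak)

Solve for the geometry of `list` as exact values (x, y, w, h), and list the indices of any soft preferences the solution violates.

1. list.x = 124  [list.left = hero.right + 25]
2. list.y = 16  [hero.top = list.top]
3. list.w = 114  [list.w = menu.w]
4. list.h = 43  [menu.top = list.bottom + 13]

list = (x=124, y=16, w=114, h=43)
violated soft preferences: none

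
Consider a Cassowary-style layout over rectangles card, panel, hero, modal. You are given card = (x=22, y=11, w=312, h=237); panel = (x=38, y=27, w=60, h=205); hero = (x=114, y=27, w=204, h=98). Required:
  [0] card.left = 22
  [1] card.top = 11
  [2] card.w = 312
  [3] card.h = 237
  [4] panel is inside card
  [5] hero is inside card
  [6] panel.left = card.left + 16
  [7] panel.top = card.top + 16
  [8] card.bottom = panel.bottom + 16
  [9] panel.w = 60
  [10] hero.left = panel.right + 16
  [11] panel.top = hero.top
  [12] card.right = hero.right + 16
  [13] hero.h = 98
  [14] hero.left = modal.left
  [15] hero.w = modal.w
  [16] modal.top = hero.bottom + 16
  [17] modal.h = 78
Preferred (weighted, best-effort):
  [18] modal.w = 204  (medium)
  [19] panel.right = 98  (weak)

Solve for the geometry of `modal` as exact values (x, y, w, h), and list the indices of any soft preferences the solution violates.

modal = (x=114, y=141, w=204, h=78)
violated soft preferences: none

1. modal.x = 114  [hero.left = modal.left]
2. modal.w = 204  [hero.w = modal.w]
3. modal.y = 141  [modal.top = hero.bottom + 16]
4. modal.h = 78  [modal.h = 78]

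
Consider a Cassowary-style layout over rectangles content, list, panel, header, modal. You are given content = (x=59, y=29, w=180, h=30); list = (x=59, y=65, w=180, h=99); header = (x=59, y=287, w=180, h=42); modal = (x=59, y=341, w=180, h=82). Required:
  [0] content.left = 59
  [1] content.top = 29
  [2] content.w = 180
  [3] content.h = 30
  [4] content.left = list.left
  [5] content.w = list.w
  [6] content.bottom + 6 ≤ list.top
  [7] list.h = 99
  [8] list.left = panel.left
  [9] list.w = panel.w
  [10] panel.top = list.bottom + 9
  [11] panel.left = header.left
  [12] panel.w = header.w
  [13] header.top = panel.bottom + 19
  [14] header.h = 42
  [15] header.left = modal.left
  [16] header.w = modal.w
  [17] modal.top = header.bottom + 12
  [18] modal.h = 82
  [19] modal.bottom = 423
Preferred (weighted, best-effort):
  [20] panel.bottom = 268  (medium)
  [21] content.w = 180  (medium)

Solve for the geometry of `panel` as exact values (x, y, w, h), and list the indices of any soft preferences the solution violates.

panel = (x=59, y=173, w=180, h=95)
violated soft preferences: none

1. panel.x = 59  [list.left = panel.left]
2. panel.w = 180  [list.w = panel.w]
3. panel.y = 173  [panel.top = list.bottom + 9]
4. panel.h = 95  [header.top = panel.bottom + 19]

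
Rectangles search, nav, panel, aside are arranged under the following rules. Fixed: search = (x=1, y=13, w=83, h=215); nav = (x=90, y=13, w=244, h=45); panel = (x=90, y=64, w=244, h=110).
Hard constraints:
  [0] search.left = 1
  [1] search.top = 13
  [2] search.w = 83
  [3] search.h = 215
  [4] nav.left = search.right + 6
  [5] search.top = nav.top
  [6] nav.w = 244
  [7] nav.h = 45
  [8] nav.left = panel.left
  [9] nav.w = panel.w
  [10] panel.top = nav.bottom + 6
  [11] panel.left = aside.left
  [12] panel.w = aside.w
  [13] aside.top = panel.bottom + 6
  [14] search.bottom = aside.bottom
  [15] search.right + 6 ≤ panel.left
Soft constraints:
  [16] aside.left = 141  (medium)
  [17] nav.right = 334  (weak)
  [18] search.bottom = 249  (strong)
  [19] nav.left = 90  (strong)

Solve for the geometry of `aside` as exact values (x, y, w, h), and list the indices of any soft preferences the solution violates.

aside = (x=90, y=180, w=244, h=48)
violated soft preferences: 16, 18

1. aside.x = 90  [panel.left = aside.left]
2. aside.w = 244  [panel.w = aside.w]
3. aside.y = 180  [aside.top = panel.bottom + 6]
4. aside.h = 48  [search.bottom = aside.bottom]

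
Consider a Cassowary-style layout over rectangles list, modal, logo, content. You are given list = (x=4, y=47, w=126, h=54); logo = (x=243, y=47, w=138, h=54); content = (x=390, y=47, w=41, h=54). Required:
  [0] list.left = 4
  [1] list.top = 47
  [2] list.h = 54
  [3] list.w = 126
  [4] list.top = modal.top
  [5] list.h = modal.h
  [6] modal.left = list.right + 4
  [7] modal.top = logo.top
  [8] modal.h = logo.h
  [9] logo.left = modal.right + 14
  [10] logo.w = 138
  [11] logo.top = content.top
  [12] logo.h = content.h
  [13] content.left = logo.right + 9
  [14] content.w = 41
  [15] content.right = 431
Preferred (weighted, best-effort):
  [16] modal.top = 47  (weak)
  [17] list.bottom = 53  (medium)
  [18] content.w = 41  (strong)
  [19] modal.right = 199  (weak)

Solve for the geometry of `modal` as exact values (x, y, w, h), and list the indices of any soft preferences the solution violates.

1. modal.y = 47  [list.top = modal.top]
2. modal.h = 54  [list.h = modal.h]
3. modal.x = 134  [modal.left = list.right + 4]
4. modal.w = 95  [logo.left = modal.right + 14]

modal = (x=134, y=47, w=95, h=54)
violated soft preferences: 17, 19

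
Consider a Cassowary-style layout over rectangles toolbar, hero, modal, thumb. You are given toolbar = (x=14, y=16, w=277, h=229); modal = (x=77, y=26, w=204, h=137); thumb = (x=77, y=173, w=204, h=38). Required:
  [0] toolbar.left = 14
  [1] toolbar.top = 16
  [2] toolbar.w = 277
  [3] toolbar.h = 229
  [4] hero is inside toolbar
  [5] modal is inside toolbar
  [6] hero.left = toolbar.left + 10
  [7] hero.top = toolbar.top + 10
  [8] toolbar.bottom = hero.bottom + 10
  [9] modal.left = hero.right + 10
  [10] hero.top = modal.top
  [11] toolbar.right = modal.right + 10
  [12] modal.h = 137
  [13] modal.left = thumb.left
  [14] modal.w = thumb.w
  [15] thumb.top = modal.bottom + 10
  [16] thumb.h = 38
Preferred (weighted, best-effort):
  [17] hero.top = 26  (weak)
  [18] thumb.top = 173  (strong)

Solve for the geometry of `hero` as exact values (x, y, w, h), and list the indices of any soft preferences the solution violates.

1. hero.x = 24  [hero.left = toolbar.left + 10]
2. hero.y = 26  [hero.top = toolbar.top + 10]
3. hero.h = 209  [toolbar.bottom = hero.bottom + 10]
4. hero.w = 43  [modal.left = hero.right + 10]

hero = (x=24, y=26, w=43, h=209)
violated soft preferences: none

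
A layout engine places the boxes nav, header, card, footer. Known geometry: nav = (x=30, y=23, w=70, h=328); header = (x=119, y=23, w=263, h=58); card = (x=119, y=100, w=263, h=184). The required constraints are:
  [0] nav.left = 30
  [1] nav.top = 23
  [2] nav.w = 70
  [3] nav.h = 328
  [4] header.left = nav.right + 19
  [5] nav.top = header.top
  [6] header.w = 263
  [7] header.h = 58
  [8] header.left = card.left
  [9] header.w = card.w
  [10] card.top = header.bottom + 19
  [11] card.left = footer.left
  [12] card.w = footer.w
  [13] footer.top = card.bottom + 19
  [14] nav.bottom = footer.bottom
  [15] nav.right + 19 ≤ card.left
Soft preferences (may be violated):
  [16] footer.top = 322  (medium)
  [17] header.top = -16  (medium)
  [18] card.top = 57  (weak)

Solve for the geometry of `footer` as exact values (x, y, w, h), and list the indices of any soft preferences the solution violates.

footer = (x=119, y=303, w=263, h=48)
violated soft preferences: 16, 17, 18

1. footer.x = 119  [card.left = footer.left]
2. footer.w = 263  [card.w = footer.w]
3. footer.y = 303  [footer.top = card.bottom + 19]
4. footer.h = 48  [nav.bottom = footer.bottom]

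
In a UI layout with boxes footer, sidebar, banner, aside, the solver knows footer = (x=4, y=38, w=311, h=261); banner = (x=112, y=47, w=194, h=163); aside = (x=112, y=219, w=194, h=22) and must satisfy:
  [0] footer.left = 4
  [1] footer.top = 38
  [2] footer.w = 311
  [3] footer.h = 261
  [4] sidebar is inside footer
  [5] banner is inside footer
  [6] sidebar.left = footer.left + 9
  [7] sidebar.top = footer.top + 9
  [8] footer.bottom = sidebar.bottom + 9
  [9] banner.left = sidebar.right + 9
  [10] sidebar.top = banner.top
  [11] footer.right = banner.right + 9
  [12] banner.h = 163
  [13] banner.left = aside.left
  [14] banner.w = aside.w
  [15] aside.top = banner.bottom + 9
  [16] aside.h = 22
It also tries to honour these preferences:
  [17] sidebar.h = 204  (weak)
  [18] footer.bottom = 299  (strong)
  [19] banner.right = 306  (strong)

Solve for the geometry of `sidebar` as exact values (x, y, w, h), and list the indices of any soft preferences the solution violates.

sidebar = (x=13, y=47, w=90, h=243)
violated soft preferences: 17

1. sidebar.x = 13  [sidebar.left = footer.left + 9]
2. sidebar.y = 47  [sidebar.top = footer.top + 9]
3. sidebar.h = 243  [footer.bottom = sidebar.bottom + 9]
4. sidebar.w = 90  [banner.left = sidebar.right + 9]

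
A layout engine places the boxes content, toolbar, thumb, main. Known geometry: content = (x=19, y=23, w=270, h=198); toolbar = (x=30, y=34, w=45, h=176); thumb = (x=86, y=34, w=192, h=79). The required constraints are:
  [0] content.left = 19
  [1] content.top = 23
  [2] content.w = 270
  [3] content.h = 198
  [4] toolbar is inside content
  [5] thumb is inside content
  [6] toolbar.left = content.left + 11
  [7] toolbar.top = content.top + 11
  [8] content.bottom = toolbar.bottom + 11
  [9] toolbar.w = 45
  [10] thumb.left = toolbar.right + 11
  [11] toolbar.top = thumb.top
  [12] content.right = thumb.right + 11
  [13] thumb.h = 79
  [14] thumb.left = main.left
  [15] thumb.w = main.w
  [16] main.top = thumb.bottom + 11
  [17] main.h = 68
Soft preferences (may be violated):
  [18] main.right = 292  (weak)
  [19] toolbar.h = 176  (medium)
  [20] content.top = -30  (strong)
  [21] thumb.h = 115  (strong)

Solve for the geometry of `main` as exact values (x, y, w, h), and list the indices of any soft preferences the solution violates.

main = (x=86, y=124, w=192, h=68)
violated soft preferences: 18, 20, 21

1. main.x = 86  [thumb.left = main.left]
2. main.w = 192  [thumb.w = main.w]
3. main.y = 124  [main.top = thumb.bottom + 11]
4. main.h = 68  [main.h = 68]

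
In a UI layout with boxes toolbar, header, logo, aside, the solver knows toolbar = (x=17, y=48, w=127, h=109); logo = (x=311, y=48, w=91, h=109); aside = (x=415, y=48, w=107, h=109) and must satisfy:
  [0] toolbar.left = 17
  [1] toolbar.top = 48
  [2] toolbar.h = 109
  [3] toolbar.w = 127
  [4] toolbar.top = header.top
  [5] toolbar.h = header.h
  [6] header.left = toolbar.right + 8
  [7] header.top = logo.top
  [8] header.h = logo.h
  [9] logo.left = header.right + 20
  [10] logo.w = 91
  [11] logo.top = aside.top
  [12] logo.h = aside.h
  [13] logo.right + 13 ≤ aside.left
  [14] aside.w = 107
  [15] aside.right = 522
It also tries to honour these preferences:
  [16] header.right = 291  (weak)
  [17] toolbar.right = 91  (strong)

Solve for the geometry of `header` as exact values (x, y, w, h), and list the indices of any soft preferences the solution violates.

header = (x=152, y=48, w=139, h=109)
violated soft preferences: 17

1. header.y = 48  [toolbar.top = header.top]
2. header.h = 109  [toolbar.h = header.h]
3. header.x = 152  [header.left = toolbar.right + 8]
4. header.w = 139  [logo.left = header.right + 20]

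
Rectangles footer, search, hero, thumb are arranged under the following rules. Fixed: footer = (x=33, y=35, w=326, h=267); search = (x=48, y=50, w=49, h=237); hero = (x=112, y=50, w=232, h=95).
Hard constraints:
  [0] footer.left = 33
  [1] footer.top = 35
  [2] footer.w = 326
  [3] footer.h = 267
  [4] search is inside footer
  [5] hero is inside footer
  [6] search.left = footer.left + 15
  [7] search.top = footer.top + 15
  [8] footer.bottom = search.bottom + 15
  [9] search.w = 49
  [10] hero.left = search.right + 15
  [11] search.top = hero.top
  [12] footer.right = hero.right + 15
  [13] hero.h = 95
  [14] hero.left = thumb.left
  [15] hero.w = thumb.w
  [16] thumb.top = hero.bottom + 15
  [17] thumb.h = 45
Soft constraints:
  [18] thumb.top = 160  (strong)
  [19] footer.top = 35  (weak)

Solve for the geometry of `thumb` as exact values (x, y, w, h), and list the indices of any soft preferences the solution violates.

1. thumb.x = 112  [hero.left = thumb.left]
2. thumb.w = 232  [hero.w = thumb.w]
3. thumb.y = 160  [thumb.top = hero.bottom + 15]
4. thumb.h = 45  [thumb.h = 45]

thumb = (x=112, y=160, w=232, h=45)
violated soft preferences: none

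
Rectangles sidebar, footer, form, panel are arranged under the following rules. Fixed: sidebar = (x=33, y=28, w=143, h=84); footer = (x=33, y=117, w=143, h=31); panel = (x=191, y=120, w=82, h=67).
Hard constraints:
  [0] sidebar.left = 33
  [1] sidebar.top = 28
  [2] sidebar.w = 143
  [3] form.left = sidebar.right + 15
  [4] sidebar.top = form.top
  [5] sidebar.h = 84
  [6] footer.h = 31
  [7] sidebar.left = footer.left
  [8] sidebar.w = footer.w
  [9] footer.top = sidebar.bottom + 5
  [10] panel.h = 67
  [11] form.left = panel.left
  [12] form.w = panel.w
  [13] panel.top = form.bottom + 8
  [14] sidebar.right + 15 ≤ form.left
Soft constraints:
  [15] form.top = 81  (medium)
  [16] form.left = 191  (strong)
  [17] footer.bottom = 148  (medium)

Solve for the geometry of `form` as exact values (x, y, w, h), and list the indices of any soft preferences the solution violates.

1. form.x = 191  [form.left = sidebar.right + 15]
2. form.y = 28  [sidebar.top = form.top]
3. form.w = 82  [form.w = panel.w]
4. form.h = 84  [panel.top = form.bottom + 8]

form = (x=191, y=28, w=82, h=84)
violated soft preferences: 15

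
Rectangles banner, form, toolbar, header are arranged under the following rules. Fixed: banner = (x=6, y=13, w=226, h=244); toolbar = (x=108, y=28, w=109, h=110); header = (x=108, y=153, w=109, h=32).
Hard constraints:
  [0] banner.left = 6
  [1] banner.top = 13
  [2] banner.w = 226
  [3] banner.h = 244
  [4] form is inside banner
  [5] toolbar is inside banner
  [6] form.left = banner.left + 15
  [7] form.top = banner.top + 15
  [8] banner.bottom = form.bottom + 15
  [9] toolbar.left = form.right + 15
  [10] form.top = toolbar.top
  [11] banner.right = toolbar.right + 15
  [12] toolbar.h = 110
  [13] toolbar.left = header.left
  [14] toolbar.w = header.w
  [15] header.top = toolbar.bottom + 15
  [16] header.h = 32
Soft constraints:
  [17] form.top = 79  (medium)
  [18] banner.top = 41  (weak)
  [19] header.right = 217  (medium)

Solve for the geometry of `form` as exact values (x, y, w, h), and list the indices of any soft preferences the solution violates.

form = (x=21, y=28, w=72, h=214)
violated soft preferences: 17, 18

1. form.x = 21  [form.left = banner.left + 15]
2. form.y = 28  [form.top = banner.top + 15]
3. form.h = 214  [banner.bottom = form.bottom + 15]
4. form.w = 72  [toolbar.left = form.right + 15]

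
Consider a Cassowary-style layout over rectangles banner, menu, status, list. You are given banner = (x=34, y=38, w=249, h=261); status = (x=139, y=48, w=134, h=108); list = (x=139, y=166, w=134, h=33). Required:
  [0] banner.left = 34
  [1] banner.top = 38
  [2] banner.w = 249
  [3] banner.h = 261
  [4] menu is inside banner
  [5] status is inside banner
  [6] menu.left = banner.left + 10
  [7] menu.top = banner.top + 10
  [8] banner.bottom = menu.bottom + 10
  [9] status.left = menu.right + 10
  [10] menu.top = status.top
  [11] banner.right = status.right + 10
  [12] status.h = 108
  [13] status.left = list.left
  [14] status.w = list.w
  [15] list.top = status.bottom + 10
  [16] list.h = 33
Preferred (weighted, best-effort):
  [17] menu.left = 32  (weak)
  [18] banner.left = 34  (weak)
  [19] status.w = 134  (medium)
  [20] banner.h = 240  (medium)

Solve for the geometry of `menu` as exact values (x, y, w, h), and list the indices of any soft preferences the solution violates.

1. menu.x = 44  [menu.left = banner.left + 10]
2. menu.y = 48  [menu.top = banner.top + 10]
3. menu.h = 241  [banner.bottom = menu.bottom + 10]
4. menu.w = 85  [status.left = menu.right + 10]

menu = (x=44, y=48, w=85, h=241)
violated soft preferences: 17, 20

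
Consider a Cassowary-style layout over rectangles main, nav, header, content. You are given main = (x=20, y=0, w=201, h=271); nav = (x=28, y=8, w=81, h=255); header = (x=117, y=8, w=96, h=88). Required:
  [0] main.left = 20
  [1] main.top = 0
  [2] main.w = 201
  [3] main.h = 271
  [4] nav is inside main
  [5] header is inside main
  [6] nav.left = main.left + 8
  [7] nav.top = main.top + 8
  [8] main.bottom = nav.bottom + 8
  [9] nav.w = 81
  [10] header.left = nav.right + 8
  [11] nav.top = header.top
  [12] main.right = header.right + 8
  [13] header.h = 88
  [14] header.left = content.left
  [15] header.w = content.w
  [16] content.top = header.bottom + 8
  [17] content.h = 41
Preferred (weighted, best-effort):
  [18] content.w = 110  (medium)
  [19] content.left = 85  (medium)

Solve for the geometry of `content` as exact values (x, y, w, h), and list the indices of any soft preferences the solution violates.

1. content.x = 117  [header.left = content.left]
2. content.w = 96  [header.w = content.w]
3. content.y = 104  [content.top = header.bottom + 8]
4. content.h = 41  [content.h = 41]

content = (x=117, y=104, w=96, h=41)
violated soft preferences: 18, 19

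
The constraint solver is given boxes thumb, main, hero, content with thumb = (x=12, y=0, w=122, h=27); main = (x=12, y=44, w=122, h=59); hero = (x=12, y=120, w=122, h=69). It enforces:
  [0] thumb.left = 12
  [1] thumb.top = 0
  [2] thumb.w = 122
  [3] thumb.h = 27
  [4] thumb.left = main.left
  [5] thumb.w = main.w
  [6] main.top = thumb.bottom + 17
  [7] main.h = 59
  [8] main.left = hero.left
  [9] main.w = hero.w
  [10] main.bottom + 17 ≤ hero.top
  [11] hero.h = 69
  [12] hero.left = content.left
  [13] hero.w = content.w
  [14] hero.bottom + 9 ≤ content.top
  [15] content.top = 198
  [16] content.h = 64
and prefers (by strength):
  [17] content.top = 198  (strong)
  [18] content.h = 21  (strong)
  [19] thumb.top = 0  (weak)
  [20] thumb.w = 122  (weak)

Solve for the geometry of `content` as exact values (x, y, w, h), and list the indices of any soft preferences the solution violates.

1. content.x = 12  [hero.left = content.left]
2. content.w = 122  [hero.w = content.w]
3. content.y = 198  [content.top = 198]
4. content.h = 64  [content.h = 64]

content = (x=12, y=198, w=122, h=64)
violated soft preferences: 18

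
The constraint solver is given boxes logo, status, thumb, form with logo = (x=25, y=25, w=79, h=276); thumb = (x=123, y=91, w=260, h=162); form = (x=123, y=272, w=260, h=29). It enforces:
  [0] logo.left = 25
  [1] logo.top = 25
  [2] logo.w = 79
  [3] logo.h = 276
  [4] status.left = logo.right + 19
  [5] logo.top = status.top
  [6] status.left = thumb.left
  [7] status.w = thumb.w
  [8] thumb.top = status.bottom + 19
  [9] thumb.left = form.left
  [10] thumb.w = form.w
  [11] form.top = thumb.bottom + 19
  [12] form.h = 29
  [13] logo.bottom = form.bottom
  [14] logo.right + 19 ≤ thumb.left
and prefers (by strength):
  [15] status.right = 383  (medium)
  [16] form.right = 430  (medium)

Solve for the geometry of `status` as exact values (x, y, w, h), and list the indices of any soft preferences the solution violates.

status = (x=123, y=25, w=260, h=47)
violated soft preferences: 16

1. status.x = 123  [status.left = logo.right + 19]
2. status.y = 25  [logo.top = status.top]
3. status.w = 260  [status.w = thumb.w]
4. status.h = 47  [thumb.top = status.bottom + 19]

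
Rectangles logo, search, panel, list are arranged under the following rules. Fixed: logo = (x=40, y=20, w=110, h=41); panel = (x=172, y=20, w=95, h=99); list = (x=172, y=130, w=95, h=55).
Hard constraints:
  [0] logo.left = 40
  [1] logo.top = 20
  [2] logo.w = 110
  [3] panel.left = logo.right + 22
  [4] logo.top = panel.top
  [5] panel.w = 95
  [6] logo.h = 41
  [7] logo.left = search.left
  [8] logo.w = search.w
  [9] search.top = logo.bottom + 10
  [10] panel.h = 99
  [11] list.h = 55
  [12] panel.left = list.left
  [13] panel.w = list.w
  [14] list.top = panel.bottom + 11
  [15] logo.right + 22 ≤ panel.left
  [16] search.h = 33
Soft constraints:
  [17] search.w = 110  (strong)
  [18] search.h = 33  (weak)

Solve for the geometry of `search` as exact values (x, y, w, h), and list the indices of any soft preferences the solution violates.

1. search.x = 40  [logo.left = search.left]
2. search.w = 110  [logo.w = search.w]
3. search.y = 71  [search.top = logo.bottom + 10]
4. search.h = 33  [search.h = 33]

search = (x=40, y=71, w=110, h=33)
violated soft preferences: none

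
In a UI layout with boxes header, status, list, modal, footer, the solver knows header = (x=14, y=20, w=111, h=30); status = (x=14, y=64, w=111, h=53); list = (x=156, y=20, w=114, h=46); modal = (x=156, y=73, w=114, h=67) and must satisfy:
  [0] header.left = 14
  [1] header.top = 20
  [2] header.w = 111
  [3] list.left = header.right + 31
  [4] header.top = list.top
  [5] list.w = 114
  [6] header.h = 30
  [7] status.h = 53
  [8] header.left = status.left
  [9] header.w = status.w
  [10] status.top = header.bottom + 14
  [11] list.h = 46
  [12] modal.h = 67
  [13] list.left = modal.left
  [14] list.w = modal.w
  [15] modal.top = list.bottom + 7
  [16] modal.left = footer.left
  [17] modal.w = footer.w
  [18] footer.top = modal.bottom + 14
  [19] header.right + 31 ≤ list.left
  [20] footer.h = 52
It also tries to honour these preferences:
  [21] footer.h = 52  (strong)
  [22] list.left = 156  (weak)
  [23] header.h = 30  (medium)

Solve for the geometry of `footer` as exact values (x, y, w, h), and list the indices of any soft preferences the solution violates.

footer = (x=156, y=154, w=114, h=52)
violated soft preferences: none

1. footer.x = 156  [modal.left = footer.left]
2. footer.w = 114  [modal.w = footer.w]
3. footer.y = 154  [footer.top = modal.bottom + 14]
4. footer.h = 52  [footer.h = 52]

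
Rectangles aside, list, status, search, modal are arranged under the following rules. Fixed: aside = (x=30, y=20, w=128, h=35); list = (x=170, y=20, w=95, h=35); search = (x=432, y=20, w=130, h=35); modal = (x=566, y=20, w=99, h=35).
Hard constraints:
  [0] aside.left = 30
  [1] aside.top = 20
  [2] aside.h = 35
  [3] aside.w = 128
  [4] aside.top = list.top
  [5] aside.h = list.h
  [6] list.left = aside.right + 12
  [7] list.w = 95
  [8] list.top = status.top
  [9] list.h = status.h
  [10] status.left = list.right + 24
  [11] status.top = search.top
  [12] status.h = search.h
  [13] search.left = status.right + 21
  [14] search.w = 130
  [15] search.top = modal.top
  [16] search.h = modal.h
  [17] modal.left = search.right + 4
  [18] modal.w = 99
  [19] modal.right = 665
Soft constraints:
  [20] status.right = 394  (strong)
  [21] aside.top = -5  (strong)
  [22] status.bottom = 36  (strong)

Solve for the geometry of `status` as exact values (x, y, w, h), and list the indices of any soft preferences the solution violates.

status = (x=289, y=20, w=122, h=35)
violated soft preferences: 20, 21, 22

1. status.y = 20  [list.top = status.top]
2. status.h = 35  [list.h = status.h]
3. status.x = 289  [status.left = list.right + 24]
4. status.w = 122  [search.left = status.right + 21]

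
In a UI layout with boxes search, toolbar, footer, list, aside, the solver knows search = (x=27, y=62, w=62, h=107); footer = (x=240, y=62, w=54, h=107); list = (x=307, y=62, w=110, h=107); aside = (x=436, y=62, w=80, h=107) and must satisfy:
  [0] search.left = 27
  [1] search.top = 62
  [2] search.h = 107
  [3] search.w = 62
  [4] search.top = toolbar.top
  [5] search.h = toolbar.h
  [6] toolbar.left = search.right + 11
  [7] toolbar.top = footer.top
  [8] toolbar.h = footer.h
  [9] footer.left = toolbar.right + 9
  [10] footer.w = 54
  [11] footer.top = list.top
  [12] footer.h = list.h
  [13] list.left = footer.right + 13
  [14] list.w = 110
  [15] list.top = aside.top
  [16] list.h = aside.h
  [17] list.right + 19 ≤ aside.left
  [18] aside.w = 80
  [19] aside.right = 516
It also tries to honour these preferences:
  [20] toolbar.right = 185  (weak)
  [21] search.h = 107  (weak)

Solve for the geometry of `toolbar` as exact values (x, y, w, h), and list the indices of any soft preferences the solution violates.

1. toolbar.y = 62  [search.top = toolbar.top]
2. toolbar.h = 107  [search.h = toolbar.h]
3. toolbar.x = 100  [toolbar.left = search.right + 11]
4. toolbar.w = 131  [footer.left = toolbar.right + 9]

toolbar = (x=100, y=62, w=131, h=107)
violated soft preferences: 20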